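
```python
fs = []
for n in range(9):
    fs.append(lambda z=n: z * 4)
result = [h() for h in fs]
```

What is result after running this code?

Step 1: Default arg z=n captures n at each iteration.
Step 2: fs[k] has z defaulting to k, returns k * 4.
Step 3: result = [0, 4, 8, 12, 16, 20, 24, 28, 32]

The answer is [0, 4, 8, 12, 16, 20, 24, 28, 32].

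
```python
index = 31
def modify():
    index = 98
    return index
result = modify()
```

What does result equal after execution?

Step 1: Global index = 31.
Step 2: modify() creates local index = 98, shadowing the global.
Step 3: Returns local index = 98. result = 98

The answer is 98.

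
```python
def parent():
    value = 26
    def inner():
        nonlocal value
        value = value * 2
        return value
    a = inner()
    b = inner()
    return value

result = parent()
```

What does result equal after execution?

Step 1: value starts at 26.
Step 2: First inner(): value = 26 * 2 = 52.
Step 3: Second inner(): value = 52 * 2 = 104.
Step 4: result = 104

The answer is 104.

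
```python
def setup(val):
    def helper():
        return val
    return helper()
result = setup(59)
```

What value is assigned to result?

Step 1: setup(59) binds parameter val = 59.
Step 2: helper() looks up val in enclosing scope and finds the parameter val = 59.
Step 3: result = 59

The answer is 59.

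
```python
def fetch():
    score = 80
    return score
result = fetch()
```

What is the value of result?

Step 1: fetch() defines score = 80 in its local scope.
Step 2: return score finds the local variable score = 80.
Step 3: result = 80

The answer is 80.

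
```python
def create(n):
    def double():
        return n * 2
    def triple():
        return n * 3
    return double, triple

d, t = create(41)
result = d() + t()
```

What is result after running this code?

Step 1: Both closures capture the same n = 41.
Step 2: d() = 41 * 2 = 82, t() = 41 * 3 = 123.
Step 3: result = 82 + 123 = 205

The answer is 205.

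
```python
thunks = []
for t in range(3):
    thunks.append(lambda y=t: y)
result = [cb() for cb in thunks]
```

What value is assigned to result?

Step 1: Default arg y=t captures t at each iteration.
Step 2: Each lambda has its own default: 0, 1, ..., 2.
Step 3: result = [0, 1, 2]

The answer is [0, 1, 2].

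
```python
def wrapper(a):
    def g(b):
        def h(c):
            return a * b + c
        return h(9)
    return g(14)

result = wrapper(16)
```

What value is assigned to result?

Step 1: a = 16, b = 14, c = 9.
Step 2: h() computes a * b + c = 16 * 14 + 9 = 233.
Step 3: result = 233

The answer is 233.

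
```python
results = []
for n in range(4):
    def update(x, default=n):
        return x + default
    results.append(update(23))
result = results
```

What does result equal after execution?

Step 1: Default argument default=n is evaluated at function definition time.
Step 2: Each iteration creates update with default = current n value.
Step 3: update(23) returns 23 + default. results = [23, 24, 25, 26]

The answer is [23, 24, 25, 26].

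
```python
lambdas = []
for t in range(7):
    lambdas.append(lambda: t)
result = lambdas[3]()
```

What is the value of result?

Step 1: The loop creates 7 lambdas, all referencing the same variable t.
Step 2: After the loop, t = 6 (final value).
Step 3: lambdas[3]() looks up t at call time and finds 6. This is the late binding gotcha. result = 6

The answer is 6.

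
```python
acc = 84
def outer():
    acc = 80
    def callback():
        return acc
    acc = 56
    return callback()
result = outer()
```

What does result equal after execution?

Step 1: outer() sets acc = 80, then later acc = 56.
Step 2: callback() is called after acc is reassigned to 56. Closures capture variables by reference, not by value.
Step 3: result = 56

The answer is 56.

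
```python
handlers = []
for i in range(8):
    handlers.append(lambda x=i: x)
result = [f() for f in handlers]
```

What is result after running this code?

Step 1: Default arg x=i captures i at each iteration.
Step 2: Each lambda has its own default: 0, 1, ..., 7.
Step 3: result = [0, 1, 2, 3, 4, 5, 6, 7]

The answer is [0, 1, 2, 3, 4, 5, 6, 7].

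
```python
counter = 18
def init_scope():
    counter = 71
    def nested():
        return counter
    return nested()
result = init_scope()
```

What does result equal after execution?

Step 1: counter = 18 globally, but init_scope() defines counter = 71 locally.
Step 2: nested() looks up counter. Not in local scope, so checks enclosing scope (init_scope) and finds counter = 71.
Step 3: result = 71

The answer is 71.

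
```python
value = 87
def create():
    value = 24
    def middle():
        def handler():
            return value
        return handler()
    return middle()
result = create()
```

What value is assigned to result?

Step 1: create() defines value = 24. middle() and handler() have no local value.
Step 2: handler() checks local (none), enclosing middle() (none), enclosing create() and finds value = 24.
Step 3: result = 24

The answer is 24.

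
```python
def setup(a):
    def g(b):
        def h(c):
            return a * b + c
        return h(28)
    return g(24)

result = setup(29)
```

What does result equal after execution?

Step 1: a = 29, b = 24, c = 28.
Step 2: h() computes a * b + c = 29 * 24 + 28 = 724.
Step 3: result = 724

The answer is 724.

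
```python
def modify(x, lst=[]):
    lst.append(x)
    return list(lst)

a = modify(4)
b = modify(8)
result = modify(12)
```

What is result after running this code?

Step 1: Default list is shared. list() creates copies for return values.
Step 2: Internal list grows: [4] -> [4, 8] -> [4, 8, 12].
Step 3: result = [4, 8, 12]

The answer is [4, 8, 12].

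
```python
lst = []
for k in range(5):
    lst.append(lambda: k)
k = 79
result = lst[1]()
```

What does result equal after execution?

Step 1: Lambdas capture the variable k by reference, not by value.
Step 2: After the loop, k is reassigned to 79.
Step 3: lst[1]() looks up the current k = 79. result = 79

The answer is 79.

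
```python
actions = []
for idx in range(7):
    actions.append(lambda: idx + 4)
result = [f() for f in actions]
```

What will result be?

Step 1: All lambdas capture idx by reference. After the loop, idx = 6.
Step 2: Each call returns 6 + 4 = 10.
Step 3: result = [10, 10, 10, 10, 10, 10, 10]

The answer is [10, 10, 10, 10, 10, 10, 10].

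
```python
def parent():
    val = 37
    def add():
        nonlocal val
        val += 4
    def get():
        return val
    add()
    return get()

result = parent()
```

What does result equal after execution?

Step 1: val = 37. add() modifies it via nonlocal, get() reads it.
Step 2: add() makes val = 37 + 4 = 41.
Step 3: get() returns 41. result = 41

The answer is 41.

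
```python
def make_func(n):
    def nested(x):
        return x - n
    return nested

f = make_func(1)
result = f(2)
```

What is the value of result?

Step 1: make_func(1) creates a closure capturing n = 1.
Step 2: f(2) computes 2 - 1 = 1.
Step 3: result = 1

The answer is 1.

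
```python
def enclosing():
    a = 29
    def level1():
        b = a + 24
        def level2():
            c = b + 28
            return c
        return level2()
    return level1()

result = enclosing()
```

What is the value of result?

Step 1: a = 29. b = a + 24 = 53.
Step 2: c = b + 28 = 53 + 28 = 81.
Step 3: result = 81

The answer is 81.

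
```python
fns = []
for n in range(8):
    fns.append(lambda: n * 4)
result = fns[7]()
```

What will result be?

Step 1: All lambdas reference the same variable n (late binding).
Step 2: After the loop, n = 7. Every lambda returns n * 4.
Step 3: fns[7]() = 7 * 4 = 28

The answer is 28.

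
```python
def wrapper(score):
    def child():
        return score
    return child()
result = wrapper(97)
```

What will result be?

Step 1: wrapper(97) binds parameter score = 97.
Step 2: child() looks up score in enclosing scope and finds the parameter score = 97.
Step 3: result = 97

The answer is 97.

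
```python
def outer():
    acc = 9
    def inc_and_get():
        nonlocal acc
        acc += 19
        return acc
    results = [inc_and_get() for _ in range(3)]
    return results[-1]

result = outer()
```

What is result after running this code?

Step 1: acc = 9.
Step 2: Three calls to inc_and_get(), each adding 19.
Step 3: Last value = 9 + 19 * 3 = 66

The answer is 66.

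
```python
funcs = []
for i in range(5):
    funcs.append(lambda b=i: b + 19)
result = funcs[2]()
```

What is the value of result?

Step 1: Default argument b=i captures i's value at definition time.
Step 2: funcs[2] was defined when i = 2, so b defaults to 2.
Step 3: result = 2 + 19 = 21 (default arg fixes the late binding issue)

The answer is 21.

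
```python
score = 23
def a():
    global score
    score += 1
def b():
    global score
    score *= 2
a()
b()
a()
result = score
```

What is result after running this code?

Step 1: score = 23.
Step 2: a(): score = 23 + 1 = 24.
Step 3: b(): score = 24 * 2 = 48.
Step 4: a(): score = 48 + 1 = 49

The answer is 49.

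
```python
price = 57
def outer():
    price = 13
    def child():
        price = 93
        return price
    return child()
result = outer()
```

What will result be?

Step 1: Three scopes define price: global (57), outer (13), child (93).
Step 2: child() has its own local price = 93, which shadows both enclosing and global.
Step 3: result = 93 (local wins in LEGB)

The answer is 93.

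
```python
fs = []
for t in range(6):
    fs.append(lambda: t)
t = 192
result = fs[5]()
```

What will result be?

Step 1: Lambdas capture the variable t by reference, not by value.
Step 2: After the loop, t is reassigned to 192.
Step 3: fs[5]() looks up the current t = 192. result = 192

The answer is 192.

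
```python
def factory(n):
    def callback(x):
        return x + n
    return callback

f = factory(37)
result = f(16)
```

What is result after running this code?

Step 1: factory(37) creates a closure that captures n = 37.
Step 2: f(16) calls the closure with x = 16, returning 16 + 37 = 53.
Step 3: result = 53

The answer is 53.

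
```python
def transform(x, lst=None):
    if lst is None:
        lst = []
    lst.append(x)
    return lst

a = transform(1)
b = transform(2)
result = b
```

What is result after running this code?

Step 1: None default with guard creates a NEW list each call.
Step 2: a = [1] (fresh list). b = [2] (another fresh list).
Step 3: result = [2] (this is the fix for mutable default)

The answer is [2].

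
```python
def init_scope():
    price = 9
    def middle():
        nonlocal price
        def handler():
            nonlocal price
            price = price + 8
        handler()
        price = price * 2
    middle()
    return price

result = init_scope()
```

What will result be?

Step 1: price = 9.
Step 2: handler() adds 8: price = 9 + 8 = 17.
Step 3: middle() doubles: price = 17 * 2 = 34.
Step 4: result = 34

The answer is 34.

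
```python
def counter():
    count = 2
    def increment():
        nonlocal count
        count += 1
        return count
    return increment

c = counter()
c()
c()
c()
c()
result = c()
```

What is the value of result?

Step 1: counter() creates closure with count = 2.
Step 2: Each c() call increments count via nonlocal. After 5 calls: 2 + 5 = 7.
Step 3: result = 7

The answer is 7.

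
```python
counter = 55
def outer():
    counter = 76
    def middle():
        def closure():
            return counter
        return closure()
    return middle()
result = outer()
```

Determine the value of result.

Step 1: outer() defines counter = 76. middle() and closure() have no local counter.
Step 2: closure() checks local (none), enclosing middle() (none), enclosing outer() and finds counter = 76.
Step 3: result = 76

The answer is 76.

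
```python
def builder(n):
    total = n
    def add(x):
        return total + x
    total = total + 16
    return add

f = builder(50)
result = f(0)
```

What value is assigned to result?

Step 1: builder(50) sets total = 50, then total = 50 + 16 = 66.
Step 2: Closures capture by reference, so add sees total = 66.
Step 3: f(0) returns 66 + 0 = 66

The answer is 66.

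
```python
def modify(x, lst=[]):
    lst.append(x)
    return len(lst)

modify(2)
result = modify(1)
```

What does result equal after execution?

Step 1: Mutable default list persists between calls.
Step 2: First call: lst = [2], len = 1. Second call: lst = [2, 1], len = 2.
Step 3: result = 2

The answer is 2.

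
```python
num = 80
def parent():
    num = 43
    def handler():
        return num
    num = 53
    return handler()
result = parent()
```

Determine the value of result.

Step 1: parent() sets num = 43, then later num = 53.
Step 2: handler() is called after num is reassigned to 53. Closures capture variables by reference, not by value.
Step 3: result = 53

The answer is 53.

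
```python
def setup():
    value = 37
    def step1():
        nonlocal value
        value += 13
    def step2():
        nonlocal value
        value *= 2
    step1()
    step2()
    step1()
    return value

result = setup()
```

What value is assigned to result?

Step 1: value = 37.
Step 2: step1(): value = 37 + 13 = 50.
Step 3: step2(): value = 50 * 2 = 100.
Step 4: step1(): value = 100 + 13 = 113. result = 113

The answer is 113.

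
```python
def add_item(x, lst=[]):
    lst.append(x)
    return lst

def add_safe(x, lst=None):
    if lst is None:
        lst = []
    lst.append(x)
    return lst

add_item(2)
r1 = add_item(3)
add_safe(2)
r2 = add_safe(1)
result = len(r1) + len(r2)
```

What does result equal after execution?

Step 1: add_item shares mutable default: after 2 calls, lst = [2, 3], len = 2.
Step 2: add_safe creates fresh list each time: r2 = [1], len = 1.
Step 3: result = 2 + 1 = 3

The answer is 3.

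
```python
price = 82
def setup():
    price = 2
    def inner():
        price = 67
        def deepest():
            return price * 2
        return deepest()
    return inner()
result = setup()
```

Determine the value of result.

Step 1: deepest() looks up price through LEGB: not local, finds price = 67 in enclosing inner().
Step 2: Returns 67 * 2 = 134.
Step 3: result = 134

The answer is 134.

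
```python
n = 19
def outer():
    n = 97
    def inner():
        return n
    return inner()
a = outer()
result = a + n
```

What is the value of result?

Step 1: outer() has local n = 97. inner() reads from enclosing.
Step 2: outer() returns 97. Global n = 19 unchanged.
Step 3: result = 97 + 19 = 116

The answer is 116.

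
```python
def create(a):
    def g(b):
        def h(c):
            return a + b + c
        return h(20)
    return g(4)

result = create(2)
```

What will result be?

Step 1: a = 2, b = 4, c = 20 across three nested scopes.
Step 2: h() accesses all three via LEGB rule.
Step 3: result = 2 + 4 + 20 = 26

The answer is 26.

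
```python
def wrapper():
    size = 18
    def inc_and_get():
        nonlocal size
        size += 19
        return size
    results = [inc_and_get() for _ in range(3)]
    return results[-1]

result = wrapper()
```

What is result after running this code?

Step 1: size = 18.
Step 2: Three calls to inc_and_get(), each adding 19.
Step 3: Last value = 18 + 19 * 3 = 75

The answer is 75.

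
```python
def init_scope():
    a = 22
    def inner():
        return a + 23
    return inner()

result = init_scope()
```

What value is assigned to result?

Step 1: init_scope() defines a = 22.
Step 2: inner() reads a = 22 from enclosing scope, returns 22 + 23 = 45.
Step 3: result = 45

The answer is 45.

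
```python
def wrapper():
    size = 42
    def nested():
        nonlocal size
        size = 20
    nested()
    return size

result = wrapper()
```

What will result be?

Step 1: wrapper() sets size = 42.
Step 2: nested() uses nonlocal to reassign size = 20.
Step 3: result = 20

The answer is 20.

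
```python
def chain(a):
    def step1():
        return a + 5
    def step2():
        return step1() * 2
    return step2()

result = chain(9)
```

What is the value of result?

Step 1: chain(9) captures a = 9.
Step 2: step2() calls step1() which returns 9 + 5 = 14.
Step 3: step2() returns 14 * 2 = 28

The answer is 28.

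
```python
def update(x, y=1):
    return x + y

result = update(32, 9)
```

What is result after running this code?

Step 1: update(32, 9) overrides default y with 9.
Step 2: Returns 32 + 9 = 41.
Step 3: result = 41

The answer is 41.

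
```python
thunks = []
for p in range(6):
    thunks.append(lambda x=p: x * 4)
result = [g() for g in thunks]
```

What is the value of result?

Step 1: Default arg x=p captures p at each iteration.
Step 2: thunks[k] has x defaulting to k, returns k * 4.
Step 3: result = [0, 4, 8, 12, 16, 20]

The answer is [0, 4, 8, 12, 16, 20].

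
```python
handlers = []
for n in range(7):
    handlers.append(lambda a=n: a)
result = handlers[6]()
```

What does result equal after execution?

Step 1: Default argument a=n captures n's value at each iteration.
Step 2: handlers[6] captured a = 6 when n was 6.
Step 3: result = 6

The answer is 6.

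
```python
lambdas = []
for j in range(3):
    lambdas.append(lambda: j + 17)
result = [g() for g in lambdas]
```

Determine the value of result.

Step 1: All lambdas capture j by reference. After the loop, j = 2.
Step 2: Each call returns 2 + 17 = 19.
Step 3: result = [19, 19, 19]

The answer is [19, 19, 19].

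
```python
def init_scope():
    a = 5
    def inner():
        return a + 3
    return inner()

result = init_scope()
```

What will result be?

Step 1: init_scope() defines a = 5.
Step 2: inner() reads a = 5 from enclosing scope, returns 5 + 3 = 8.
Step 3: result = 8

The answer is 8.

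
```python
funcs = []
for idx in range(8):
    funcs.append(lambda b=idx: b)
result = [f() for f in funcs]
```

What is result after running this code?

Step 1: Default arg b=idx captures idx at each iteration.
Step 2: Each lambda has its own default: 0, 1, ..., 7.
Step 3: result = [0, 1, 2, 3, 4, 5, 6, 7]

The answer is [0, 1, 2, 3, 4, 5, 6, 7].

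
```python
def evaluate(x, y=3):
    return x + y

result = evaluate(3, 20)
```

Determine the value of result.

Step 1: evaluate(3, 20) overrides default y with 20.
Step 2: Returns 3 + 20 = 23.
Step 3: result = 23

The answer is 23.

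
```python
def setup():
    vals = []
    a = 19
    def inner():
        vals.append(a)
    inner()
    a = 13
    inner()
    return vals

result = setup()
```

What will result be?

Step 1: a = 19. inner() appends current a to vals.
Step 2: First inner(): appends 19. Then a = 13.
Step 3: Second inner(): appends 13 (closure sees updated a). result = [19, 13]

The answer is [19, 13].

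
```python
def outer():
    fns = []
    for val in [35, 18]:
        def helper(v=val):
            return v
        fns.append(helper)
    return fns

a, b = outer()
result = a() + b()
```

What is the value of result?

Step 1: Default argument v=val captures val at each iteration.
Step 2: a() returns 35 (captured at first iteration), b() returns 18 (captured at second).
Step 3: result = 35 + 18 = 53

The answer is 53.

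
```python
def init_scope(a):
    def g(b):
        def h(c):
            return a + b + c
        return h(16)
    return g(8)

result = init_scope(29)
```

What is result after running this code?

Step 1: a = 29, b = 8, c = 16 across three nested scopes.
Step 2: h() accesses all three via LEGB rule.
Step 3: result = 29 + 8 + 16 = 53

The answer is 53.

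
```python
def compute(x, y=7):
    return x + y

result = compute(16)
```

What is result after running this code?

Step 1: compute(16) uses default y = 7.
Step 2: Returns 16 + 7 = 23.
Step 3: result = 23

The answer is 23.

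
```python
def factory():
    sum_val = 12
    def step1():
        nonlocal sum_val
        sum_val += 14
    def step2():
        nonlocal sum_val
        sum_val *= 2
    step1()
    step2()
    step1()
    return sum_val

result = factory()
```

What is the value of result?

Step 1: sum_val = 12.
Step 2: step1(): sum_val = 12 + 14 = 26.
Step 3: step2(): sum_val = 26 * 2 = 52.
Step 4: step1(): sum_val = 52 + 14 = 66. result = 66

The answer is 66.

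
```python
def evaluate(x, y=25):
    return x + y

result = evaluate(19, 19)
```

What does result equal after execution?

Step 1: evaluate(19, 19) overrides default y with 19.
Step 2: Returns 19 + 19 = 38.
Step 3: result = 38

The answer is 38.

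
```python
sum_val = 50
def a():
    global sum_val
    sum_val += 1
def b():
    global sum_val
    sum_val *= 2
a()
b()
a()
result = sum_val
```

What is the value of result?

Step 1: sum_val = 50.
Step 2: a(): sum_val = 50 + 1 = 51.
Step 3: b(): sum_val = 51 * 2 = 102.
Step 4: a(): sum_val = 102 + 1 = 103

The answer is 103.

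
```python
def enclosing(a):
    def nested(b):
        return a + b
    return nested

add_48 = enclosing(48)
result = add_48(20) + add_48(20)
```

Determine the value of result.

Step 1: add_48 captures a = 48.
Step 2: add_48(20) = 48 + 20 = 68, called twice.
Step 3: result = 68 + 68 = 136

The answer is 136.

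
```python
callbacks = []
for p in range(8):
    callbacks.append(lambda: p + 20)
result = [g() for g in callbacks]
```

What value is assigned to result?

Step 1: All lambdas capture p by reference. After the loop, p = 7.
Step 2: Each call returns 7 + 20 = 27.
Step 3: result = [27, 27, 27, 27, 27, 27, 27, 27]

The answer is [27, 27, 27, 27, 27, 27, 27, 27].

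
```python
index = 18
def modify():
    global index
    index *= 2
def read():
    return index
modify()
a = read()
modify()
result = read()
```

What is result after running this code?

Step 1: index = 18.
Step 2: First modify(): index = 18 * 2 = 36.
Step 3: Second modify(): index = 36 * 2 = 72.
Step 4: read() returns 72

The answer is 72.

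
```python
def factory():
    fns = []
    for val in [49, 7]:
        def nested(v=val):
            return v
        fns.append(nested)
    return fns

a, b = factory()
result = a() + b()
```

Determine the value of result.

Step 1: Default argument v=val captures val at each iteration.
Step 2: a() returns 49 (captured at first iteration), b() returns 7 (captured at second).
Step 3: result = 49 + 7 = 56

The answer is 56.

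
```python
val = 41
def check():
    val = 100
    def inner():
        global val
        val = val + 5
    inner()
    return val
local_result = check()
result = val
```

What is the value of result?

Step 1: Global val = 41. check() creates local val = 100.
Step 2: inner() declares global val and adds 5: global val = 41 + 5 = 46.
Step 3: check() returns its local val = 100 (unaffected by inner).
Step 4: result = global val = 46

The answer is 46.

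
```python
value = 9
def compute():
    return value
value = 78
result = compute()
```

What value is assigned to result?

Step 1: value is first set to 9, then reassigned to 78.
Step 2: compute() is called after the reassignment, so it looks up the current global value = 78.
Step 3: result = 78

The answer is 78.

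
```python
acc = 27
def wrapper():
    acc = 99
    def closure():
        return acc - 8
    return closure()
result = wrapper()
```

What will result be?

Step 1: wrapper() shadows global acc with acc = 99.
Step 2: closure() finds acc = 99 in enclosing scope, computes 99 - 8 = 91.
Step 3: result = 91

The answer is 91.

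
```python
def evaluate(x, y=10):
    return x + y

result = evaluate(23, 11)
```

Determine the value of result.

Step 1: evaluate(23, 11) overrides default y with 11.
Step 2: Returns 23 + 11 = 34.
Step 3: result = 34

The answer is 34.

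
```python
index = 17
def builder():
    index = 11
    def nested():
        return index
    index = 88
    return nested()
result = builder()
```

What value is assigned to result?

Step 1: builder() sets index = 11, then later index = 88.
Step 2: nested() is called after index is reassigned to 88. Closures capture variables by reference, not by value.
Step 3: result = 88

The answer is 88.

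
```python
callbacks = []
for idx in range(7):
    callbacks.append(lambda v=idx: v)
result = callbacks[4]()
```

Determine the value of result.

Step 1: Default argument v=idx captures idx's value at each iteration.
Step 2: callbacks[4] captured v = 4 when idx was 4.
Step 3: result = 4

The answer is 4.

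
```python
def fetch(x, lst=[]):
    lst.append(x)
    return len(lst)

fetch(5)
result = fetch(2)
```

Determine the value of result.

Step 1: Mutable default list persists between calls.
Step 2: First call: lst = [5], len = 1. Second call: lst = [5, 2], len = 2.
Step 3: result = 2

The answer is 2.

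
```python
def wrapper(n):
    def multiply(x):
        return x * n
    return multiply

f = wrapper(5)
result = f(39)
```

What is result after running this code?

Step 1: wrapper(5) returns multiply closure with n = 5.
Step 2: f(39) computes 39 * 5 = 195.
Step 3: result = 195

The answer is 195.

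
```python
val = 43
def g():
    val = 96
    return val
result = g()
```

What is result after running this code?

Step 1: Global val = 43.
Step 2: g() creates local val = 96, shadowing the global.
Step 3: Returns local val = 96. result = 96

The answer is 96.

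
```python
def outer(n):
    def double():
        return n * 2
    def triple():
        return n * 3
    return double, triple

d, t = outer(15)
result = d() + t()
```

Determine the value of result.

Step 1: Both closures capture the same n = 15.
Step 2: d() = 15 * 2 = 30, t() = 15 * 3 = 45.
Step 3: result = 30 + 45 = 75

The answer is 75.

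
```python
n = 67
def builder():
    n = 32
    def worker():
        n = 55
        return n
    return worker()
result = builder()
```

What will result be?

Step 1: Three scopes define n: global (67), builder (32), worker (55).
Step 2: worker() has its own local n = 55, which shadows both enclosing and global.
Step 3: result = 55 (local wins in LEGB)

The answer is 55.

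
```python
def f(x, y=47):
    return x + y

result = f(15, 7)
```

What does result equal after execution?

Step 1: f(15, 7) overrides default y with 7.
Step 2: Returns 15 + 7 = 22.
Step 3: result = 22

The answer is 22.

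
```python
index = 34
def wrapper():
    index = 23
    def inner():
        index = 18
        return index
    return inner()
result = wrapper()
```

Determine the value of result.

Step 1: Three scopes define index: global (34), wrapper (23), inner (18).
Step 2: inner() has its own local index = 18, which shadows both enclosing and global.
Step 3: result = 18 (local wins in LEGB)

The answer is 18.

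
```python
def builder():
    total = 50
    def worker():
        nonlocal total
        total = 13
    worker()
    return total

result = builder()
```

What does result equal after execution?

Step 1: builder() sets total = 50.
Step 2: worker() uses nonlocal to reassign total = 13.
Step 3: result = 13

The answer is 13.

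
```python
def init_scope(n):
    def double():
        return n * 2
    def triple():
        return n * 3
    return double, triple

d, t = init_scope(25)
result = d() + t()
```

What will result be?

Step 1: Both closures capture the same n = 25.
Step 2: d() = 25 * 2 = 50, t() = 25 * 3 = 75.
Step 3: result = 50 + 75 = 125

The answer is 125.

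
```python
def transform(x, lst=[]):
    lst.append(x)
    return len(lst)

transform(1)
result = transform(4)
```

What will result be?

Step 1: Mutable default list persists between calls.
Step 2: First call: lst = [1], len = 1. Second call: lst = [1, 4], len = 2.
Step 3: result = 2

The answer is 2.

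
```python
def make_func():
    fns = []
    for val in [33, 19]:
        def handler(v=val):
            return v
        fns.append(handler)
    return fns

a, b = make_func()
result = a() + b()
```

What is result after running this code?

Step 1: Default argument v=val captures val at each iteration.
Step 2: a() returns 33 (captured at first iteration), b() returns 19 (captured at second).
Step 3: result = 33 + 19 = 52

The answer is 52.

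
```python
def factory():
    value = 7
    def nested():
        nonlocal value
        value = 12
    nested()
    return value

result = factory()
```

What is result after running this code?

Step 1: factory() sets value = 7.
Step 2: nested() uses nonlocal to reassign value = 12.
Step 3: result = 12

The answer is 12.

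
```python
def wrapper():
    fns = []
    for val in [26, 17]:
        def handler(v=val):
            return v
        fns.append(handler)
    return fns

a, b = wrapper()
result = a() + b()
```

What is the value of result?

Step 1: Default argument v=val captures val at each iteration.
Step 2: a() returns 26 (captured at first iteration), b() returns 17 (captured at second).
Step 3: result = 26 + 17 = 43

The answer is 43.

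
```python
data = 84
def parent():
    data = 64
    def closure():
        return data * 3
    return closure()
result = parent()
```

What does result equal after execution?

Step 1: parent() shadows global data with data = 64.
Step 2: closure() finds data = 64 in enclosing scope, computes 64 * 3 = 192.
Step 3: result = 192

The answer is 192.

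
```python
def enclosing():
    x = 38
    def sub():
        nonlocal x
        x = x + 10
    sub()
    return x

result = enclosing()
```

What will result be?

Step 1: enclosing() sets x = 38.
Step 2: sub() uses nonlocal to modify x in enclosing's scope: x = 38 + 10 = 48.
Step 3: enclosing() returns the modified x = 48

The answer is 48.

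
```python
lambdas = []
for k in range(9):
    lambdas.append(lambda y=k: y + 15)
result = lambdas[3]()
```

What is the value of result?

Step 1: Default argument y=k captures k's value at definition time.
Step 2: lambdas[3] was defined when k = 3, so y defaults to 3.
Step 3: result = 3 + 15 = 18 (default arg fixes the late binding issue)

The answer is 18.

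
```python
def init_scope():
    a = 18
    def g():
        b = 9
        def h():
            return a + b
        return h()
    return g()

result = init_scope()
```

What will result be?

Step 1: init_scope() defines a = 18. g() defines b = 9.
Step 2: h() accesses both from enclosing scopes: a = 18, b = 9.
Step 3: result = 18 + 9 = 27

The answer is 27.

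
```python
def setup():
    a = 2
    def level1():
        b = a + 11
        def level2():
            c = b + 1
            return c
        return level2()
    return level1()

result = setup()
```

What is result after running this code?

Step 1: a = 2. b = a + 11 = 13.
Step 2: c = b + 1 = 13 + 1 = 14.
Step 3: result = 14

The answer is 14.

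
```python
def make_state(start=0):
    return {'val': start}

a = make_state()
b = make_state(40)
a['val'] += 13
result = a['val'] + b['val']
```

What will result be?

Step 1: make_state() returns a new dict each call (immutable default 0).
Step 2: a = {'val': 0}, b = {'val': 40}.
Step 3: a['val'] += 13 = 13. result = 13 + 40 = 53

The answer is 53.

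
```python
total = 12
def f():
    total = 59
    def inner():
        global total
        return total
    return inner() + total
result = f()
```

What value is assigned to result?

Step 1: Global total = 12. f() shadows with local total = 59.
Step 2: inner() uses global keyword, so inner() returns global total = 12.
Step 3: f() returns 12 + 59 = 71

The answer is 71.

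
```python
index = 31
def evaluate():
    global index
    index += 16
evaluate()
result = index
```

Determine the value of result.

Step 1: index = 31 globally.
Step 2: evaluate() modifies global index: index += 16 = 47.
Step 3: result = 47

The answer is 47.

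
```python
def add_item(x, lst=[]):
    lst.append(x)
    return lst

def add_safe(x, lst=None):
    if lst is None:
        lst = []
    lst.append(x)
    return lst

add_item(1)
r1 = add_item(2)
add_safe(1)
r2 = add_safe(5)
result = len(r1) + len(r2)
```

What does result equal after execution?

Step 1: add_item shares mutable default: after 2 calls, lst = [1, 2], len = 2.
Step 2: add_safe creates fresh list each time: r2 = [5], len = 1.
Step 3: result = 2 + 1 = 3

The answer is 3.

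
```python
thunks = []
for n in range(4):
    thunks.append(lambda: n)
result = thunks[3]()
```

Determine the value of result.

Step 1: The loop creates 4 lambdas, all referencing the same variable n.
Step 2: After the loop, n = 3 (final value).
Step 3: thunks[3]() looks up n at call time and finds 3. This is the late binding gotcha. result = 3

The answer is 3.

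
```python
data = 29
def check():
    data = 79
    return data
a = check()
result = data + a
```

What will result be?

Step 1: Global data = 29. check() returns local data = 79.
Step 2: a = 79. Global data still = 29.
Step 3: result = 29 + 79 = 108

The answer is 108.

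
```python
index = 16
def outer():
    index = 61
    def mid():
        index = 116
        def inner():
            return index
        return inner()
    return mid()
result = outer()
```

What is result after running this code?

Step 1: Three levels of shadowing: global 16, outer 61, mid 116.
Step 2: inner() finds index = 116 in enclosing mid() scope.
Step 3: result = 116

The answer is 116.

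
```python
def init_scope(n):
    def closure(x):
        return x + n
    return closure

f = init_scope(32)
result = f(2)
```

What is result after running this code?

Step 1: init_scope(32) creates a closure that captures n = 32.
Step 2: f(2) calls the closure with x = 2, returning 2 + 32 = 34.
Step 3: result = 34

The answer is 34.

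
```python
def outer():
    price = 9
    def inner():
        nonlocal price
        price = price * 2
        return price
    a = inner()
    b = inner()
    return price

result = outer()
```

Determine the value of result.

Step 1: price starts at 9.
Step 2: First inner(): price = 9 * 2 = 18.
Step 3: Second inner(): price = 18 * 2 = 36.
Step 4: result = 36

The answer is 36.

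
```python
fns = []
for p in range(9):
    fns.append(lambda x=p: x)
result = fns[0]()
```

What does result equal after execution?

Step 1: Default argument x=p captures p's value at each iteration.
Step 2: fns[0] captured x = 0 when p was 0.
Step 3: result = 0

The answer is 0.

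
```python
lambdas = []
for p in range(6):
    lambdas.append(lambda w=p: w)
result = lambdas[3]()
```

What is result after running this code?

Step 1: Default argument w=p captures p's value at each iteration.
Step 2: lambdas[3] captured w = 3 when p was 3.
Step 3: result = 3

The answer is 3.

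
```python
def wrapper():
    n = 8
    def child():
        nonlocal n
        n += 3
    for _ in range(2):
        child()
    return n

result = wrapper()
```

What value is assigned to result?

Step 1: n = 8.
Step 2: child() is called 2 times in a loop, each adding 3 via nonlocal.
Step 3: n = 8 + 3 * 2 = 14

The answer is 14.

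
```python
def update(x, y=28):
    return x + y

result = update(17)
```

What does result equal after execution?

Step 1: update(17) uses default y = 28.
Step 2: Returns 17 + 28 = 45.
Step 3: result = 45

The answer is 45.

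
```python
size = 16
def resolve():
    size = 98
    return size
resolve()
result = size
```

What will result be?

Step 1: size = 16 globally.
Step 2: resolve() creates a LOCAL size = 98 (no global keyword!).
Step 3: The global size is unchanged. result = 16

The answer is 16.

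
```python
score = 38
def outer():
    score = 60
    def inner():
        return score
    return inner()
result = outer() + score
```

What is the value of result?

Step 1: Global score = 38. outer() shadows with score = 60.
Step 2: inner() returns enclosing score = 60. outer() = 60.
Step 3: result = 60 + global score (38) = 98

The answer is 98.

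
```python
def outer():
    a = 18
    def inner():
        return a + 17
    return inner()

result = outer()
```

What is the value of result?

Step 1: outer() defines a = 18.
Step 2: inner() reads a = 18 from enclosing scope, returns 18 + 17 = 35.
Step 3: result = 35

The answer is 35.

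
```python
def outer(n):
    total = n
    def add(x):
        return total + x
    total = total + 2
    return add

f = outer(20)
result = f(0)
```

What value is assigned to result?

Step 1: outer(20) sets total = 20, then total = 20 + 2 = 22.
Step 2: Closures capture by reference, so add sees total = 22.
Step 3: f(0) returns 22 + 0 = 22

The answer is 22.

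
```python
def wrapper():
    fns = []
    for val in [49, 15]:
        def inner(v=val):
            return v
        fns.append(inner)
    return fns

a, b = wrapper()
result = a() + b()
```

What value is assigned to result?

Step 1: Default argument v=val captures val at each iteration.
Step 2: a() returns 49 (captured at first iteration), b() returns 15 (captured at second).
Step 3: result = 49 + 15 = 64

The answer is 64.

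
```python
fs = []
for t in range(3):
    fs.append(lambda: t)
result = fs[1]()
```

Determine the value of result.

Step 1: The loop creates 3 lambdas, all referencing the same variable t.
Step 2: After the loop, t = 2 (final value).
Step 3: fs[1]() looks up t at call time and finds 2. This is the late binding gotcha. result = 2

The answer is 2.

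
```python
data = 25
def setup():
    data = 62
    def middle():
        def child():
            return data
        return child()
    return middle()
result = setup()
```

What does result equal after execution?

Step 1: setup() defines data = 62. middle() and child() have no local data.
Step 2: child() checks local (none), enclosing middle() (none), enclosing setup() and finds data = 62.
Step 3: result = 62

The answer is 62.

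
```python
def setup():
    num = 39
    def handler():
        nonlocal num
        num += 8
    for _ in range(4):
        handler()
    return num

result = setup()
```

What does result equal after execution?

Step 1: num = 39.
Step 2: handler() is called 4 times in a loop, each adding 8 via nonlocal.
Step 3: num = 39 + 8 * 4 = 71

The answer is 71.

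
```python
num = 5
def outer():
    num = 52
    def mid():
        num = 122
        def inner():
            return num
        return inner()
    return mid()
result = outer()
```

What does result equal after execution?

Step 1: Three levels of shadowing: global 5, outer 52, mid 122.
Step 2: inner() finds num = 122 in enclosing mid() scope.
Step 3: result = 122

The answer is 122.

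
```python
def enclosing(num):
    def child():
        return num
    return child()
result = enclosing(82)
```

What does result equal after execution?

Step 1: enclosing(82) binds parameter num = 82.
Step 2: child() looks up num in enclosing scope and finds the parameter num = 82.
Step 3: result = 82

The answer is 82.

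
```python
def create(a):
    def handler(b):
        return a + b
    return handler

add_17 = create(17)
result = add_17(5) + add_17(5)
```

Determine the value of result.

Step 1: add_17 captures a = 17.
Step 2: add_17(5) = 17 + 5 = 22, called twice.
Step 3: result = 22 + 22 = 44

The answer is 44.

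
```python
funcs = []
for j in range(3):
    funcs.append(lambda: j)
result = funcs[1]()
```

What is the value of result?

Step 1: The loop creates 3 lambdas, all referencing the same variable j.
Step 2: After the loop, j = 2 (final value).
Step 3: funcs[1]() looks up j at call time and finds 2. This is the late binding gotcha. result = 2

The answer is 2.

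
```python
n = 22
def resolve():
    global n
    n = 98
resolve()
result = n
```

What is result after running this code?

Step 1: n = 22 globally.
Step 2: resolve() declares global n and sets it to 98.
Step 3: After resolve(), global n = 98. result = 98

The answer is 98.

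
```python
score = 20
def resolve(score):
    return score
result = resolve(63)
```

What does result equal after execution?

Step 1: Global score = 20.
Step 2: resolve(63) takes parameter score = 63, which shadows the global.
Step 3: result = 63

The answer is 63.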